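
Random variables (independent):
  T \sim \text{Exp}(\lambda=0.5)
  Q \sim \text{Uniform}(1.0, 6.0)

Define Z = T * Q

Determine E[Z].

For independent RVs: E[XY] = E[X]*E[Y]
E[T] = 2
E[Q] = 3.5
E[Z] = 2 * 3.5 = 7

7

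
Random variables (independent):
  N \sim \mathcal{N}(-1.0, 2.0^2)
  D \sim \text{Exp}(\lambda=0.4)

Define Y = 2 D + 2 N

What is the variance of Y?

For independent RVs: Var(aX + bY) = a²Var(X) + b²Var(Y)
Var(N) = 4
Var(D) = 6.25
Var(Y) = 2²*4 + 2²*6.25
= 4*4 + 4*6.25 = 41

41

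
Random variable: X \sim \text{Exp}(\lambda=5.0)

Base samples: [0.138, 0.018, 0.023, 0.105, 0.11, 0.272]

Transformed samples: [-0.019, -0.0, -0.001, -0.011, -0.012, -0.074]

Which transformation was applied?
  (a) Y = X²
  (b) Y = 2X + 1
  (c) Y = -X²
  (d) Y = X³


Checking option (c) Y = -X²:
  X = 0.138 -> Y = -0.019 ✓
  X = 0.018 -> Y = -0.0 ✓
  X = 0.023 -> Y = -0.001 ✓
All samples match this transformation.

(c) -X²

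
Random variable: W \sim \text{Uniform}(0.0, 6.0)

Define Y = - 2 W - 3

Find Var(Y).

For Y = aW + b: Var(Y) = a² * Var(W)
Var(W) = (6 - 0)^2/12 = 3
Var(Y) = (-2)² * 3 = 4 * 3 = 12

12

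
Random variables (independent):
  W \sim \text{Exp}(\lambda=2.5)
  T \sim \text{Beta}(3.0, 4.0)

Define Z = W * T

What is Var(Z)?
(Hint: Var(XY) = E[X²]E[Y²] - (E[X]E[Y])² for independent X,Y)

Var(XY) = E[X²]E[Y²] - (E[X]E[Y])²
E[W] = 0.4, Var(W) = 0.16
E[T] = 0.42857143, Var(T) = 0.030612245
E[W²] = 0.16 + 0.4² = 0.32
E[T²] = 0.030612245 + 0.42857143² = 0.21428571
Var(Z) = 0.32*0.21428571 - (0.4*0.42857143)²
= 0.068571429 - 0.029387755 = 0.039183673

0.039183673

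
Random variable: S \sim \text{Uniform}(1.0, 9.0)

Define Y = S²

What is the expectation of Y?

Using E[X²] = Var(X) + (E[X])²:
E[S] = 5
Var(S) = (9 - 1)^2/12 = 5.3333333
E[S²] = 5.3333333 + 5² = 5.3333333 + 25 = 30.333333

30.333333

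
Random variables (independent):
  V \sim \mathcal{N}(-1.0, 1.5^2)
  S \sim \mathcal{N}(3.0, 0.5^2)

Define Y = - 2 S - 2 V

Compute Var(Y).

For independent RVs: Var(aX + bY) = a²Var(X) + b²Var(Y)
Var(V) = 2.25
Var(S) = 0.25
Var(Y) = (-2)²*2.25 + (-2)²*0.25
= 4*2.25 + 4*0.25 = 10

10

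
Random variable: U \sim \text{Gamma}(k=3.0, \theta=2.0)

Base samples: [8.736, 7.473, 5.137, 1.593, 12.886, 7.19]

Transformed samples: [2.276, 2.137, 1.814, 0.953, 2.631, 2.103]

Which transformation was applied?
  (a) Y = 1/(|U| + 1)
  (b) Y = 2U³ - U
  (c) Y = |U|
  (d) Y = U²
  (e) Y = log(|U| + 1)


Checking option (e) Y = log(|U| + 1):
  U = 8.736 -> Y = 2.276 ✓
  U = 7.473 -> Y = 2.137 ✓
  U = 5.137 -> Y = 1.814 ✓
All samples match this transformation.

(e) log(|U| + 1)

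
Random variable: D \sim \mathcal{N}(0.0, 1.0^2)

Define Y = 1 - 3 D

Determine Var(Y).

For Y = aD + b: Var(Y) = a² * Var(D)
Var(D) = 1.0^2 = 1
Var(Y) = (-3)² * 1 = 9 * 1 = 9

9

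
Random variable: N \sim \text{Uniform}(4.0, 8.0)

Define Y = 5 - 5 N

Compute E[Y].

For Y = -5N + 5:
E[Y] = -5 * E[N] + 5
E[N] = (4 + 8)/2 = 6
E[Y] = -5 * 6 + 5 = -25

-25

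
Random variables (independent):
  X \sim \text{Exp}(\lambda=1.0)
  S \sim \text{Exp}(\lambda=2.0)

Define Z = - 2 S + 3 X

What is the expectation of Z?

E[Z] = 3*E[X] - 2*E[S]
E[X] = 1
E[S] = 0.5
E[Z] = 3*1 - 2*0.5 = 2

2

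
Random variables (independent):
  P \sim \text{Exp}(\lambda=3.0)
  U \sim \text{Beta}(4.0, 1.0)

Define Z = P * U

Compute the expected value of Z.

For independent RVs: E[XY] = E[X]*E[Y]
E[P] = 0.33333333
E[U] = 0.8
E[Z] = 0.33333333 * 0.8 = 0.26666667

0.26666667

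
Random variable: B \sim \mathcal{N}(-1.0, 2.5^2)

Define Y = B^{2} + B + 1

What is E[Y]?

E[Y] = 1*E[B²] + 1*E[B] + 1
E[B] = -1
E[B²] = Var(B) + (E[B])² = 6.25 + 1 = 7.25
E[Y] = 1*7.25 + 1*(-1) + 1 = 7.25

7.25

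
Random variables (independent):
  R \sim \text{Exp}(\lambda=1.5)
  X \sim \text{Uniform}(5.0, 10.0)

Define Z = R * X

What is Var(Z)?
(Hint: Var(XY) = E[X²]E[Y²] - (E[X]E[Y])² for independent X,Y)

Var(XY) = E[X²]E[Y²] - (E[X]E[Y])²
E[R] = 0.66666667, Var(R) = 0.44444444
E[X] = 7.5, Var(X) = 2.0833333
E[R²] = 0.44444444 + 0.66666667² = 0.88888889
E[X²] = 2.0833333 + 7.5² = 58.333333
Var(Z) = 0.88888889*58.333333 - (0.66666667*7.5)²
= 51.851852 - 25 = 26.851852

26.851852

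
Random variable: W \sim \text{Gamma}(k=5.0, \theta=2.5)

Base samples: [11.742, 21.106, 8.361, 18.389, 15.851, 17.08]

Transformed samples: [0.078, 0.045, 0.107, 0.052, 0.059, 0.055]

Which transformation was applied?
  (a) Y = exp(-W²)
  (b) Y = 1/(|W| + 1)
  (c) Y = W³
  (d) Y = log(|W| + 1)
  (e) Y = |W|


Checking option (b) Y = 1/(|W| + 1):
  W = 11.742 -> Y = 0.078 ✓
  W = 21.106 -> Y = 0.045 ✓
  W = 8.361 -> Y = 0.107 ✓
All samples match this transformation.

(b) 1/(|W| + 1)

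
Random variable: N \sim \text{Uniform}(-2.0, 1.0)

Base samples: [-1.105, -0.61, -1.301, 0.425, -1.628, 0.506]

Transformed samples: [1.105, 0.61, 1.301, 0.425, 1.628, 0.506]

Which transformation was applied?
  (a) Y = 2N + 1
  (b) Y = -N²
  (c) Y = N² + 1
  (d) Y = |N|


Checking option (d) Y = |N|:
  N = -1.105 -> Y = 1.105 ✓
  N = -0.61 -> Y = 0.61 ✓
  N = -1.301 -> Y = 1.301 ✓
All samples match this transformation.

(d) |N|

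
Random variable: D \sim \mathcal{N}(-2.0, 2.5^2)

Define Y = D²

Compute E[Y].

Using E[X²] = Var(X) + (E[X])²:
E[D] = -2
Var(D) = 2.5^2 = 6.25
E[D²] = 6.25 + (-2)² = 6.25 + 4 = 10.25

10.25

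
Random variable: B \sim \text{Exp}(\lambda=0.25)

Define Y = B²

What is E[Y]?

Using E[X²] = Var(X) + (E[X])²:
E[B] = 4
Var(B) = 1/0.25^2 = 16
E[B²] = 16 + 4² = 16 + 16 = 32

32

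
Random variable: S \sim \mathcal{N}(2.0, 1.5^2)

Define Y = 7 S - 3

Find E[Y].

For Y = 7S - 3:
E[Y] = 7 * E[S] - 3
E[S] = 2.0 = 2
E[Y] = 7 * 2 - 3 = 11

11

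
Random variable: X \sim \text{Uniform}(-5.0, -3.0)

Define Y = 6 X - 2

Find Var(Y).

For Y = aX + b: Var(Y) = a² * Var(X)
Var(X) = (-3 + 5)^2/12 = 0.33333333
Var(Y) = 6² * 0.33333333 = 36 * 0.33333333 = 12

12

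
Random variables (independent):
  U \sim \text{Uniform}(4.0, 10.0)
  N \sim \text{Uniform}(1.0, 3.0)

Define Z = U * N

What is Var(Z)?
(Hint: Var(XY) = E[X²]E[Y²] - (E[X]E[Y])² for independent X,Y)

Var(XY) = E[X²]E[Y²] - (E[X]E[Y])²
E[U] = 7, Var(U) = 3
E[N] = 2, Var(N) = 0.33333333
E[U²] = 3 + 7² = 52
E[N²] = 0.33333333 + 2² = 4.3333333
Var(Z) = 52*4.3333333 - (7*2)²
= 225.33333 - 196 = 29.333333

29.333333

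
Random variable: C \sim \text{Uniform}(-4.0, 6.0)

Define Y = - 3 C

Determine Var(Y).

For Y = aC + b: Var(Y) = a² * Var(C)
Var(C) = (6 + 4)^2/12 = 8.3333333
Var(Y) = (-3)² * 8.3333333 = 9 * 8.3333333 = 75

75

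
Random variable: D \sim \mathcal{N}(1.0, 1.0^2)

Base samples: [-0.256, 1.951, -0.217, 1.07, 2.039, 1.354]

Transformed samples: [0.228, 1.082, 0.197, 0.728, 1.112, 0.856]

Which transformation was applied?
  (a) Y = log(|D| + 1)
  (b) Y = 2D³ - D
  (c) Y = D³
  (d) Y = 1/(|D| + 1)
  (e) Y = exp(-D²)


Checking option (a) Y = log(|D| + 1):
  D = -0.256 -> Y = 0.228 ✓
  D = 1.951 -> Y = 1.082 ✓
  D = -0.217 -> Y = 0.197 ✓
All samples match this transformation.

(a) log(|D| + 1)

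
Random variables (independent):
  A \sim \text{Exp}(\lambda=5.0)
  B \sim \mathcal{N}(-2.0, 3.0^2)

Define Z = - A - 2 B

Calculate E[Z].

E[Z] = -1*E[A] - 2*E[B]
E[A] = 0.2
E[B] = -2
E[Z] = -1*0.2 - 2*(-2) = 3.8

3.8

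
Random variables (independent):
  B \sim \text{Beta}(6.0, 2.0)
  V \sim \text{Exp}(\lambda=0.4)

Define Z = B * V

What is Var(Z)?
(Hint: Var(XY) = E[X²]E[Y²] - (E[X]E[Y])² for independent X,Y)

Var(XY) = E[X²]E[Y²] - (E[X]E[Y])²
E[B] = 0.75, Var(B) = 0.020833333
E[V] = 2.5, Var(V) = 6.25
E[B²] = 0.020833333 + 0.75² = 0.58333333
E[V²] = 6.25 + 2.5² = 12.5
Var(Z) = 0.58333333*12.5 - (0.75*2.5)²
= 7.2916667 - 3.515625 = 3.7760417

3.7760417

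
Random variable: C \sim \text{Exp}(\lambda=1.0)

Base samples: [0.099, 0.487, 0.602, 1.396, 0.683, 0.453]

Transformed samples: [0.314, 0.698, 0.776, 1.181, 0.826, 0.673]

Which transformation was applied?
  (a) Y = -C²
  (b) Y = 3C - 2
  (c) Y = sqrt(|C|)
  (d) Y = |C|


Checking option (c) Y = sqrt(|C|):
  C = 0.099 -> Y = 0.314 ✓
  C = 0.487 -> Y = 0.698 ✓
  C = 0.602 -> Y = 0.776 ✓
All samples match this transformation.

(c) sqrt(|C|)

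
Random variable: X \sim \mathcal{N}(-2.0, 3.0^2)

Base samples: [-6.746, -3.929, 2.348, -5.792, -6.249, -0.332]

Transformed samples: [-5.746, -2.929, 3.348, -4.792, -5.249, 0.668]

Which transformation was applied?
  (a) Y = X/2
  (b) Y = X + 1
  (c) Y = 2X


Checking option (b) Y = X + 1:
  X = -6.746 -> Y = -5.746 ✓
  X = -3.929 -> Y = -2.929 ✓
  X = 2.348 -> Y = 3.348 ✓
All samples match this transformation.

(b) X + 1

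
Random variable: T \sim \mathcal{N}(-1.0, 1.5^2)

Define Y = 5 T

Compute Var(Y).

For Y = aT + b: Var(Y) = a² * Var(T)
Var(T) = 1.5^2 = 2.25
Var(Y) = 5² * 2.25 = 25 * 2.25 = 56.25

56.25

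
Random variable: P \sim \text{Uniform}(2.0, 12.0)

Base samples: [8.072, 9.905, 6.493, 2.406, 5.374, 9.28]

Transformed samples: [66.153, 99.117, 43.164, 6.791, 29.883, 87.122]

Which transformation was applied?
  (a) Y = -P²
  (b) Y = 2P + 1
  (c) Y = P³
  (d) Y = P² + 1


Checking option (d) Y = P² + 1:
  P = 8.072 -> Y = 66.153 ✓
  P = 9.905 -> Y = 99.117 ✓
  P = 6.493 -> Y = 43.164 ✓
All samples match this transformation.

(d) P² + 1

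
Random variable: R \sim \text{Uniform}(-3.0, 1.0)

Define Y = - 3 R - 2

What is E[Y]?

For Y = -3R - 2:
E[Y] = -3 * E[R] - 2
E[R] = (-3 + 1)/2 = -1
E[Y] = -3 * (-1) - 2 = 1

1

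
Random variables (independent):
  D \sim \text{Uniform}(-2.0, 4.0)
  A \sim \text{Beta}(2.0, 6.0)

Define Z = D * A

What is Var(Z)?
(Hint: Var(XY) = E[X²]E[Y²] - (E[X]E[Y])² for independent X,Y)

Var(XY) = E[X²]E[Y²] - (E[X]E[Y])²
E[D] = 1, Var(D) = 3
E[A] = 0.25, Var(A) = 0.020833333
E[D²] = 3 + 1² = 4
E[A²] = 0.020833333 + 0.25² = 0.083333333
Var(Z) = 4*0.083333333 - (1*0.25)²
= 0.33333333 - 0.0625 = 0.27083333

0.27083333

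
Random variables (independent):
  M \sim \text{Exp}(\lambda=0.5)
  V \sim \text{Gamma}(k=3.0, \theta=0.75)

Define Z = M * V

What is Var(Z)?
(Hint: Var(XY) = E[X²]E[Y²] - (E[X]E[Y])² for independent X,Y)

Var(XY) = E[X²]E[Y²] - (E[X]E[Y])²
E[M] = 2, Var(M) = 4
E[V] = 2.25, Var(V) = 1.6875
E[M²] = 4 + 2² = 8
E[V²] = 1.6875 + 2.25² = 6.75
Var(Z) = 8*6.75 - (2*2.25)²
= 54 - 20.25 = 33.75

33.75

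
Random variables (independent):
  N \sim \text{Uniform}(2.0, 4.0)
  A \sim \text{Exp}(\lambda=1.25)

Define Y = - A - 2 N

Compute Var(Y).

For independent RVs: Var(aX + bY) = a²Var(X) + b²Var(Y)
Var(N) = 0.33333333
Var(A) = 0.64
Var(Y) = (-2)²*0.33333333 + (-1)²*0.64
= 4*0.33333333 + 1*0.64 = 1.9733333

1.9733333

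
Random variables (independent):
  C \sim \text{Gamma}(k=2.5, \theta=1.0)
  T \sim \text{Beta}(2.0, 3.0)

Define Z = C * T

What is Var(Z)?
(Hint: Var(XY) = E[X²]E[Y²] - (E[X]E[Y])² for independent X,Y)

Var(XY) = E[X²]E[Y²] - (E[X]E[Y])²
E[C] = 2.5, Var(C) = 2.5
E[T] = 0.4, Var(T) = 0.04
E[C²] = 2.5 + 2.5² = 8.75
E[T²] = 0.04 + 0.4² = 0.2
Var(Z) = 8.75*0.2 - (2.5*0.4)²
= 1.75 - 1 = 0.75

0.75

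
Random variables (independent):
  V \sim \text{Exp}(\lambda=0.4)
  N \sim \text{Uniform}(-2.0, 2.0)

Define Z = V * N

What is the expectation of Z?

For independent RVs: E[XY] = E[X]*E[Y]
E[V] = 2.5
E[N] = 0
E[Z] = 2.5 * 0 = 0

0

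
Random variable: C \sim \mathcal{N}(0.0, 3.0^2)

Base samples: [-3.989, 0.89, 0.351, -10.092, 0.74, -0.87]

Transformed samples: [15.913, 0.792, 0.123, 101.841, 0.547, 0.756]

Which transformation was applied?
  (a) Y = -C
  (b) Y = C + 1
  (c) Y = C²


Checking option (c) Y = C²:
  C = -3.989 -> Y = 15.913 ✓
  C = 0.89 -> Y = 0.792 ✓
  C = 0.351 -> Y = 0.123 ✓
All samples match this transformation.

(c) C²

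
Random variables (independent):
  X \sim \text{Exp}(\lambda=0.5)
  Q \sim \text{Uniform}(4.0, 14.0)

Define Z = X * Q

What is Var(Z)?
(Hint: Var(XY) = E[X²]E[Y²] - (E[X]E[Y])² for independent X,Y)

Var(XY) = E[X²]E[Y²] - (E[X]E[Y])²
E[X] = 2, Var(X) = 4
E[Q] = 9, Var(Q) = 8.3333333
E[X²] = 4 + 2² = 8
E[Q²] = 8.3333333 + 9² = 89.333333
Var(Z) = 8*89.333333 - (2*9)²
= 714.66667 - 324 = 390.66667

390.66667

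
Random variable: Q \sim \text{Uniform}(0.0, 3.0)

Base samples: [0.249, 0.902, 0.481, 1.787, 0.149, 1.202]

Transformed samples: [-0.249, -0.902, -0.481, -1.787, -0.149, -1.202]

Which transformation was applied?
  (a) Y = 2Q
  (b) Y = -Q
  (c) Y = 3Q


Checking option (b) Y = -Q:
  Q = 0.249 -> Y = -0.249 ✓
  Q = 0.902 -> Y = -0.902 ✓
  Q = 0.481 -> Y = -0.481 ✓
All samples match this transformation.

(b) -Q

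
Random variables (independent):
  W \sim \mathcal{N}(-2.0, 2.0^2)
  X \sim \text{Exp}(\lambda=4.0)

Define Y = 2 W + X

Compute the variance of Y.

For independent RVs: Var(aX + bY) = a²Var(X) + b²Var(Y)
Var(W) = 4
Var(X) = 0.0625
Var(Y) = 2²*4 + 1²*0.0625
= 4*4 + 1*0.0625 = 16.0625

16.0625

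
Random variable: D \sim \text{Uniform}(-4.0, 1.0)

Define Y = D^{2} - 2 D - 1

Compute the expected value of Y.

E[Y] = 1*E[D²] - 2*E[D] - 1
E[D] = -1.5
E[D²] = Var(D) + (E[D])² = 2.0833333 + 2.25 = 4.3333333
E[Y] = 1*4.3333333 - 2*(-1.5) - 1 = 6.3333333

6.3333333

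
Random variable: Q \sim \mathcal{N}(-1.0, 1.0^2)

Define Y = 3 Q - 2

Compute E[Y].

For Y = 3Q - 2:
E[Y] = 3 * E[Q] - 2
E[Q] = -1.0 = -1
E[Y] = 3 * (-1) - 2 = -5

-5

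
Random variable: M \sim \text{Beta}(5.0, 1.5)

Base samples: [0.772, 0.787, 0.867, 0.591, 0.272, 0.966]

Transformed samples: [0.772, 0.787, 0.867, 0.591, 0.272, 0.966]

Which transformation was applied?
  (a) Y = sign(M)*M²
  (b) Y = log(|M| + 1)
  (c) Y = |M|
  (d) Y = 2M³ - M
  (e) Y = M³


Checking option (c) Y = |M|:
  M = 0.772 -> Y = 0.772 ✓
  M = 0.787 -> Y = 0.787 ✓
  M = 0.867 -> Y = 0.867 ✓
All samples match this transformation.

(c) |M|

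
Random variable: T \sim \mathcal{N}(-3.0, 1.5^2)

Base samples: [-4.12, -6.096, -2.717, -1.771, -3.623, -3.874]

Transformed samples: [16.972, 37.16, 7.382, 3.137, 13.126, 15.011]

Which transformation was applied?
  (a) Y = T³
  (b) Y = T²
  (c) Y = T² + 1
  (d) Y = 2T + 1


Checking option (b) Y = T²:
  T = -4.12 -> Y = 16.972 ✓
  T = -6.096 -> Y = 37.16 ✓
  T = -2.717 -> Y = 7.382 ✓
All samples match this transformation.

(b) T²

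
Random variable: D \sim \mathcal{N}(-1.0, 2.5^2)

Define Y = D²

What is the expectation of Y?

Using E[X²] = Var(X) + (E[X])²:
E[D] = -1
Var(D) = 2.5^2 = 6.25
E[D²] = 6.25 + (-1)² = 6.25 + 1 = 7.25

7.25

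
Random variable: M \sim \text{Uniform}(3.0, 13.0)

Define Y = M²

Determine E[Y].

Using E[X²] = Var(X) + (E[X])²:
E[M] = 8
Var(M) = (13 - 3)^2/12 = 8.3333333
E[M²] = 8.3333333 + 8² = 8.3333333 + 64 = 72.333333

72.333333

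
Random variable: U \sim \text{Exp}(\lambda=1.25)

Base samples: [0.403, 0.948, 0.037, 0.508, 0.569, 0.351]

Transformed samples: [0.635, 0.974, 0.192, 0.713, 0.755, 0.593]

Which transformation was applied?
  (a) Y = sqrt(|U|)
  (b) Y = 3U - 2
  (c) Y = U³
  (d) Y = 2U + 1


Checking option (a) Y = sqrt(|U|):
  U = 0.403 -> Y = 0.635 ✓
  U = 0.948 -> Y = 0.974 ✓
  U = 0.037 -> Y = 0.192 ✓
All samples match this transformation.

(a) sqrt(|U|)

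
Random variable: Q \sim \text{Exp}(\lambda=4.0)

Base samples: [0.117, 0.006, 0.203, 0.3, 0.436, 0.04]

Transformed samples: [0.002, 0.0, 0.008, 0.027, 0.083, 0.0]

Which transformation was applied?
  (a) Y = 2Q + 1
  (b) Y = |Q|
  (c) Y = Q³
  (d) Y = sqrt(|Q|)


Checking option (c) Y = Q³:
  Q = 0.117 -> Y = 0.002 ✓
  Q = 0.006 -> Y = 0.0 ✓
  Q = 0.203 -> Y = 0.008 ✓
All samples match this transformation.

(c) Q³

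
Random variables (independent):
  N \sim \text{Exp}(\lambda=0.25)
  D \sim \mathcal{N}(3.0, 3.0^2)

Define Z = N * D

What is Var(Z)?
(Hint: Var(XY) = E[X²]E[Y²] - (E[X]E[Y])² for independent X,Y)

Var(XY) = E[X²]E[Y²] - (E[X]E[Y])²
E[N] = 4, Var(N) = 16
E[D] = 3, Var(D) = 9
E[N²] = 16 + 4² = 32
E[D²] = 9 + 3² = 18
Var(Z) = 32*18 - (4*3)²
= 576 - 144 = 432

432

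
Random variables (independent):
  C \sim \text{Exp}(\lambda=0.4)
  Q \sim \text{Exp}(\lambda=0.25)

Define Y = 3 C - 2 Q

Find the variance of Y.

For independent RVs: Var(aX + bY) = a²Var(X) + b²Var(Y)
Var(C) = 6.25
Var(Q) = 16
Var(Y) = 3²*6.25 + (-2)²*16
= 9*6.25 + 4*16 = 120.25

120.25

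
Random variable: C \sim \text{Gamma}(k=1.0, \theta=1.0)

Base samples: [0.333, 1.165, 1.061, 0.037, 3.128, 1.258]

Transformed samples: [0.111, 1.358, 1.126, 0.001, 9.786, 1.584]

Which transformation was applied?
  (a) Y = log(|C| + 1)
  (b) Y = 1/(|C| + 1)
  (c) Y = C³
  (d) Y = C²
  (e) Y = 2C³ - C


Checking option (d) Y = C²:
  C = 0.333 -> Y = 0.111 ✓
  C = 1.165 -> Y = 1.358 ✓
  C = 1.061 -> Y = 1.126 ✓
All samples match this transformation.

(d) C²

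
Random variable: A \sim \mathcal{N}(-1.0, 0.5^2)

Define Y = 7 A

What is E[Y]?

For Y = 7A:
E[Y] = 7 * E[A]
E[A] = -1.0 = -1
E[Y] = 7 * (-1) = -7

-7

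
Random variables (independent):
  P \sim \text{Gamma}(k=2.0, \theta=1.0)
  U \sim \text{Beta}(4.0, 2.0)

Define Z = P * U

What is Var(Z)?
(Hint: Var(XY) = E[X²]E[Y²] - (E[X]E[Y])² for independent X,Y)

Var(XY) = E[X²]E[Y²] - (E[X]E[Y])²
E[P] = 2, Var(P) = 2
E[U] = 0.66666667, Var(U) = 0.031746032
E[P²] = 2 + 2² = 6
E[U²] = 0.031746032 + 0.66666667² = 0.47619048
Var(Z) = 6*0.47619048 - (2*0.66666667)²
= 2.8571429 - 1.7777778 = 1.0793651

1.0793651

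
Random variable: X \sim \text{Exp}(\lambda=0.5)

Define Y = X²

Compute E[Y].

E[X²] = Var(X) + (E[X])² = 4 + 4 = 8

8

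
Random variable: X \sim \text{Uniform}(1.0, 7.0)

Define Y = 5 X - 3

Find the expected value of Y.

For Y = 5X - 3:
E[Y] = 5 * E[X] - 3
E[X] = (1 + 7)/2 = 4
E[Y] = 5 * 4 - 3 = 17

17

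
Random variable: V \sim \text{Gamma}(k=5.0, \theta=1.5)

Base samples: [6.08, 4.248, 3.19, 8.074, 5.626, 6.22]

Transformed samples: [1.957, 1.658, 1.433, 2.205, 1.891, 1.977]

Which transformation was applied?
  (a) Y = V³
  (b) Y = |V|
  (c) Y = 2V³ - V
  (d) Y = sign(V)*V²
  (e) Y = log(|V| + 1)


Checking option (e) Y = log(|V| + 1):
  V = 6.08 -> Y = 1.957 ✓
  V = 4.248 -> Y = 1.658 ✓
  V = 3.19 -> Y = 1.433 ✓
All samples match this transformation.

(e) log(|V| + 1)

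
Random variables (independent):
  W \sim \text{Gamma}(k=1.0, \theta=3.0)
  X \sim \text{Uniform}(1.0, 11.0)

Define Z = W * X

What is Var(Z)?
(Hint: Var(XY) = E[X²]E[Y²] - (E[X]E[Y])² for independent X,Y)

Var(XY) = E[X²]E[Y²] - (E[X]E[Y])²
E[W] = 3, Var(W) = 9
E[X] = 6, Var(X) = 8.3333333
E[W²] = 9 + 3² = 18
E[X²] = 8.3333333 + 6² = 44.333333
Var(Z) = 18*44.333333 - (3*6)²
= 798 - 324 = 474

474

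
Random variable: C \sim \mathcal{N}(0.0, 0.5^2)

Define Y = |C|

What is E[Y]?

For X ~ N(0, 0.5²), E[|X|] = sigma * sqrt(2/pi)
= 0.5 * sqrt(2/pi) = 0.39894228

0.39894228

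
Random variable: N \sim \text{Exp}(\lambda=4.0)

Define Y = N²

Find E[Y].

E[N²] = Var(N) + (E[N])² = 0.0625 + 0.0625 = 0.125

0.125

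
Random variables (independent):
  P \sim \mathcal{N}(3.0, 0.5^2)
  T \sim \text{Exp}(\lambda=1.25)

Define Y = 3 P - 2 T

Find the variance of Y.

For independent RVs: Var(aX + bY) = a²Var(X) + b²Var(Y)
Var(P) = 0.25
Var(T) = 0.64
Var(Y) = 3²*0.25 + (-2)²*0.64
= 9*0.25 + 4*0.64 = 4.81

4.81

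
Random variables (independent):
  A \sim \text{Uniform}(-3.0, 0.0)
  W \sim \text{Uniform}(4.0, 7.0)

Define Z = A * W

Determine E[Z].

For independent RVs: E[XY] = E[X]*E[Y]
E[A] = -1.5
E[W] = 5.5
E[Z] = -1.5 * 5.5 = -8.25

-8.25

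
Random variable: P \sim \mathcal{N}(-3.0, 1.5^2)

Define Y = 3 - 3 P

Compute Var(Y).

For Y = aP + b: Var(Y) = a² * Var(P)
Var(P) = 1.5^2 = 2.25
Var(Y) = (-3)² * 2.25 = 9 * 2.25 = 20.25

20.25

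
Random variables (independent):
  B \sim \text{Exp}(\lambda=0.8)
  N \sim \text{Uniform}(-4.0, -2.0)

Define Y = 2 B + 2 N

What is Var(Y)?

For independent RVs: Var(aX + bY) = a²Var(X) + b²Var(Y)
Var(B) = 1.5625
Var(N) = 0.33333333
Var(Y) = 2²*1.5625 + 2²*0.33333333
= 4*1.5625 + 4*0.33333333 = 7.5833333

7.5833333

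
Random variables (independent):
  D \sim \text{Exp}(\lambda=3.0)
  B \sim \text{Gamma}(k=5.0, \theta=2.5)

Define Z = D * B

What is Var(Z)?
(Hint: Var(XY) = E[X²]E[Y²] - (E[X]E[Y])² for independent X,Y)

Var(XY) = E[X²]E[Y²] - (E[X]E[Y])²
E[D] = 0.33333333, Var(D) = 0.11111111
E[B] = 12.5, Var(B) = 31.25
E[D²] = 0.11111111 + 0.33333333² = 0.22222222
E[B²] = 31.25 + 12.5² = 187.5
Var(Z) = 0.22222222*187.5 - (0.33333333*12.5)²
= 41.666667 - 17.361111 = 24.305556

24.305556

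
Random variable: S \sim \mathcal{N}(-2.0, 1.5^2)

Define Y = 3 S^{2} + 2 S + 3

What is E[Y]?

E[Y] = 3*E[S²] + 2*E[S] + 3
E[S] = -2
E[S²] = Var(S) + (E[S])² = 2.25 + 4 = 6.25
E[Y] = 3*6.25 + 2*(-2) + 3 = 17.75

17.75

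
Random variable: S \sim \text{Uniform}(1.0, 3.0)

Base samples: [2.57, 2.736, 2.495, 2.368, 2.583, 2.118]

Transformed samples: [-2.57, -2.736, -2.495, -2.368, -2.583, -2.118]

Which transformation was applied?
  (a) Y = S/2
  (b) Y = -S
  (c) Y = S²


Checking option (b) Y = -S:
  S = 2.57 -> Y = -2.57 ✓
  S = 2.736 -> Y = -2.736 ✓
  S = 2.495 -> Y = -2.495 ✓
All samples match this transformation.

(b) -S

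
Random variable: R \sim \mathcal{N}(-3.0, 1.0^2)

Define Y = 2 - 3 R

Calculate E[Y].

For Y = -3R + 2:
E[Y] = -3 * E[R] + 2
E[R] = -3.0 = -3
E[Y] = -3 * (-3) + 2 = 11

11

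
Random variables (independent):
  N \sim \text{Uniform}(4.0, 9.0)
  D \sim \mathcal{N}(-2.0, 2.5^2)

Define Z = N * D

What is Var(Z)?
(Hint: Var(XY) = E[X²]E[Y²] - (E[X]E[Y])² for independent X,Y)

Var(XY) = E[X²]E[Y²] - (E[X]E[Y])²
E[N] = 6.5, Var(N) = 2.0833333
E[D] = -2, Var(D) = 6.25
E[N²] = 2.0833333 + 6.5² = 44.333333
E[D²] = 6.25 + (-2)² = 10.25
Var(Z) = 44.333333*10.25 - (6.5*(-2))²
= 454.41667 - 169 = 285.41667

285.41667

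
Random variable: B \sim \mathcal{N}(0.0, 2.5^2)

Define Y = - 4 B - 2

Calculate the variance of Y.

For Y = aB + b: Var(Y) = a² * Var(B)
Var(B) = 2.5^2 = 6.25
Var(Y) = (-4)² * 6.25 = 16 * 6.25 = 100

100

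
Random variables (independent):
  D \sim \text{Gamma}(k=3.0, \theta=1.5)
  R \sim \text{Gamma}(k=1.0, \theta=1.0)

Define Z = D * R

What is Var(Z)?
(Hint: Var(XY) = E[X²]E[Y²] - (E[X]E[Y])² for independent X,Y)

Var(XY) = E[X²]E[Y²] - (E[X]E[Y])²
E[D] = 4.5, Var(D) = 6.75
E[R] = 1, Var(R) = 1
E[D²] = 6.75 + 4.5² = 27
E[R²] = 1 + 1² = 2
Var(Z) = 27*2 - (4.5*1)²
= 54 - 20.25 = 33.75

33.75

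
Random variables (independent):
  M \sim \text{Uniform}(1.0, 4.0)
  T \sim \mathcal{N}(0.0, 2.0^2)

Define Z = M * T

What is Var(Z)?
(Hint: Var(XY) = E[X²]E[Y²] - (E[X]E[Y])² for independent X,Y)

Var(XY) = E[X²]E[Y²] - (E[X]E[Y])²
E[M] = 2.5, Var(M) = 0.75
E[T] = 0, Var(T) = 4
E[M²] = 0.75 + 2.5² = 7
E[T²] = 4 + 0² = 4
Var(Z) = 7*4 - (2.5*0)²
= 28 - 0 = 28

28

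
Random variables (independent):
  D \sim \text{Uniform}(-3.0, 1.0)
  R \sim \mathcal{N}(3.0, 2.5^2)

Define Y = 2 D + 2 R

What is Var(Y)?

For independent RVs: Var(aX + bY) = a²Var(X) + b²Var(Y)
Var(D) = 1.3333333
Var(R) = 6.25
Var(Y) = 2²*1.3333333 + 2²*6.25
= 4*1.3333333 + 4*6.25 = 30.333333

30.333333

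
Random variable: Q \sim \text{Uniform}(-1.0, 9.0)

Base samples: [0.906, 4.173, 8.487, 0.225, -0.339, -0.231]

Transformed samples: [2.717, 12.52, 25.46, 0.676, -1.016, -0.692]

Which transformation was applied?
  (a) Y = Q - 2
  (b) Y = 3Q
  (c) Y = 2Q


Checking option (b) Y = 3Q:
  Q = 0.906 -> Y = 2.717 ✓
  Q = 4.173 -> Y = 12.52 ✓
  Q = 8.487 -> Y = 25.46 ✓
All samples match this transformation.

(b) 3Q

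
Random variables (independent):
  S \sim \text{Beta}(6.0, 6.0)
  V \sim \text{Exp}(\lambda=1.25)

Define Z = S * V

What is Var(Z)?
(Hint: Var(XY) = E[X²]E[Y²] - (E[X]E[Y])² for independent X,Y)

Var(XY) = E[X²]E[Y²] - (E[X]E[Y])²
E[S] = 0.5, Var(S) = 0.019230769
E[V] = 0.8, Var(V) = 0.64
E[S²] = 0.019230769 + 0.5² = 0.26923077
E[V²] = 0.64 + 0.8² = 1.28
Var(Z) = 0.26923077*1.28 - (0.5*0.8)²
= 0.34461538 - 0.16 = 0.18461538

0.18461538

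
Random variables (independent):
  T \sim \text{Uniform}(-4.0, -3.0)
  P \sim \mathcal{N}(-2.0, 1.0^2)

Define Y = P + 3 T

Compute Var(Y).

For independent RVs: Var(aX + bY) = a²Var(X) + b²Var(Y)
Var(T) = 0.083333333
Var(P) = 1
Var(Y) = 3²*0.083333333 + 1²*1
= 9*0.083333333 + 1*1 = 1.75

1.75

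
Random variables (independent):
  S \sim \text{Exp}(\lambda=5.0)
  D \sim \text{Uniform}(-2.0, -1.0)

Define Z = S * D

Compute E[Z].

For independent RVs: E[XY] = E[X]*E[Y]
E[S] = 0.2
E[D] = -1.5
E[Z] = 0.2 * (-1.5) = -0.3

-0.3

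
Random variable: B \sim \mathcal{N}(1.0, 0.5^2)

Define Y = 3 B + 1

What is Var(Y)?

For Y = aB + b: Var(Y) = a² * Var(B)
Var(B) = 0.5^2 = 0.25
Var(Y) = 3² * 0.25 = 9 * 0.25 = 2.25

2.25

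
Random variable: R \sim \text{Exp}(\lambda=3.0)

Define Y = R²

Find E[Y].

E[R²] = Var(R) + (E[R])² = 0.11111111 + 0.11111111 = 0.22222222

0.22222222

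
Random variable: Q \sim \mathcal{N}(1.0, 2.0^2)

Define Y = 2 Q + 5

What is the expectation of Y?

For Y = 2Q + 5:
E[Y] = 2 * E[Q] + 5
E[Q] = 1.0 = 1
E[Y] = 2 * 1 + 5 = 7

7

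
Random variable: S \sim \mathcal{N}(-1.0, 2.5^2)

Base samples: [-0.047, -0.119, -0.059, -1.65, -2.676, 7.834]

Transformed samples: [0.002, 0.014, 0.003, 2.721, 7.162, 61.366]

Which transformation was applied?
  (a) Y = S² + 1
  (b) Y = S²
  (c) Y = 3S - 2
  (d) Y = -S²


Checking option (b) Y = S²:
  S = -0.047 -> Y = 0.002 ✓
  S = -0.119 -> Y = 0.014 ✓
  S = -0.059 -> Y = 0.003 ✓
All samples match this transformation.

(b) S²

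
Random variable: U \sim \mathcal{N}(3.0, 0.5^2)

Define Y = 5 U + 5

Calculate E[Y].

For Y = 5U + 5:
E[Y] = 5 * E[U] + 5
E[U] = 3.0 = 3
E[Y] = 5 * 3 + 5 = 20

20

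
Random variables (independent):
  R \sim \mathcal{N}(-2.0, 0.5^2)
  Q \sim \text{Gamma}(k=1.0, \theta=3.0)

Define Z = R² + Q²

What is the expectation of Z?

E[Z] = E[R²] + E[Q²]
E[R²] = Var(R) + E[R]² = 0.25 + 4 = 4.25
E[Q²] = Var(Q) + E[Q]² = 9 + 9 = 18
E[Z] = 4.25 + 18 = 22.25

22.25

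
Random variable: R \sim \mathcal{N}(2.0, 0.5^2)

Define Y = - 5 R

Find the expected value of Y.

For Y = -5R:
E[Y] = -5 * E[R]
E[R] = 2.0 = 2
E[Y] = -5 * 2 = -10

-10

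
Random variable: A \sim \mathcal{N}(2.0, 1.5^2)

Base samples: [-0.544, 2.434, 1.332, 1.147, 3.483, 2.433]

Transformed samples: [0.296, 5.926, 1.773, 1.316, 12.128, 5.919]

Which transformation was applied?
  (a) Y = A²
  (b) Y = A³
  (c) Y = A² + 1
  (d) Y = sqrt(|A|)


Checking option (a) Y = A²:
  A = -0.544 -> Y = 0.296 ✓
  A = 2.434 -> Y = 5.926 ✓
  A = 1.332 -> Y = 1.773 ✓
All samples match this transformation.

(a) A²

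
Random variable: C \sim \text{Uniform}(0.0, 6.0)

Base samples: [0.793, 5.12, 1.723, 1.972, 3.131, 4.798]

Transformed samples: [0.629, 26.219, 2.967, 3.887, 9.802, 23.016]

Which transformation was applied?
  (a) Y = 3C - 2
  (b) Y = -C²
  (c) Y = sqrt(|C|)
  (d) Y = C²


Checking option (d) Y = C²:
  C = 0.793 -> Y = 0.629 ✓
  C = 5.12 -> Y = 26.219 ✓
  C = 1.723 -> Y = 2.967 ✓
All samples match this transformation.

(d) C²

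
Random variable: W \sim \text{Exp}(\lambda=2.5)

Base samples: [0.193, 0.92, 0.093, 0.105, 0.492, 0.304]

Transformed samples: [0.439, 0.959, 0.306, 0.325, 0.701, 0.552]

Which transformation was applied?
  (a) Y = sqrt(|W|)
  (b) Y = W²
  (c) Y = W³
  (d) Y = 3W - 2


Checking option (a) Y = sqrt(|W|):
  W = 0.193 -> Y = 0.439 ✓
  W = 0.92 -> Y = 0.959 ✓
  W = 0.093 -> Y = 0.306 ✓
All samples match this transformation.

(a) sqrt(|W|)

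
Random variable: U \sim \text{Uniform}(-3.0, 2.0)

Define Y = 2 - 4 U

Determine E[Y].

For Y = -4U + 2:
E[Y] = -4 * E[U] + 2
E[U] = (-3 + 2)/2 = -0.5
E[Y] = -4 * (-0.5) + 2 = 4

4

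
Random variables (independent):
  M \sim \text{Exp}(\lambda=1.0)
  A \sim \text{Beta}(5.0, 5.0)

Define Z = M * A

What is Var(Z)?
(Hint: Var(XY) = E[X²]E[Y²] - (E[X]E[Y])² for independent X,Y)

Var(XY) = E[X²]E[Y²] - (E[X]E[Y])²
E[M] = 1, Var(M) = 1
E[A] = 0.5, Var(A) = 0.022727273
E[M²] = 1 + 1² = 2
E[A²] = 0.022727273 + 0.5² = 0.27272727
Var(Z) = 2*0.27272727 - (1*0.5)²
= 0.54545455 - 0.25 = 0.29545455

0.29545455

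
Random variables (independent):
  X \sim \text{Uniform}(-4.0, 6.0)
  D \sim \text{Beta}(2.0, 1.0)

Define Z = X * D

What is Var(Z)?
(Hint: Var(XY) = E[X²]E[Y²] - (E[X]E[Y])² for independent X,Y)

Var(XY) = E[X²]E[Y²] - (E[X]E[Y])²
E[X] = 1, Var(X) = 8.3333333
E[D] = 0.66666667, Var(D) = 0.055555556
E[X²] = 8.3333333 + 1² = 9.3333333
E[D²] = 0.055555556 + 0.66666667² = 0.5
Var(Z) = 9.3333333*0.5 - (1*0.66666667)²
= 4.6666667 - 0.44444444 = 4.2222222

4.2222222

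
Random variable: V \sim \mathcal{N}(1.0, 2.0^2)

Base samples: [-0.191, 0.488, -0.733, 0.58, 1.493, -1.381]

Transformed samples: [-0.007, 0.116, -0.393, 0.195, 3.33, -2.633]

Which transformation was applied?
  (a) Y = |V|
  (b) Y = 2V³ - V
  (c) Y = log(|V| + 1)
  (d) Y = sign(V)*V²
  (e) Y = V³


Checking option (e) Y = V³:
  V = -0.191 -> Y = -0.007 ✓
  V = 0.488 -> Y = 0.116 ✓
  V = -0.733 -> Y = -0.393 ✓
All samples match this transformation.

(e) V³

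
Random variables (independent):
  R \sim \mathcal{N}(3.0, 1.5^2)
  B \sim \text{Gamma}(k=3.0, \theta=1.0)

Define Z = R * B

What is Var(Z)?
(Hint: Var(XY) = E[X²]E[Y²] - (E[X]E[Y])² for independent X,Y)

Var(XY) = E[X²]E[Y²] - (E[X]E[Y])²
E[R] = 3, Var(R) = 2.25
E[B] = 3, Var(B) = 3
E[R²] = 2.25 + 3² = 11.25
E[B²] = 3 + 3² = 12
Var(Z) = 11.25*12 - (3*3)²
= 135 - 81 = 54

54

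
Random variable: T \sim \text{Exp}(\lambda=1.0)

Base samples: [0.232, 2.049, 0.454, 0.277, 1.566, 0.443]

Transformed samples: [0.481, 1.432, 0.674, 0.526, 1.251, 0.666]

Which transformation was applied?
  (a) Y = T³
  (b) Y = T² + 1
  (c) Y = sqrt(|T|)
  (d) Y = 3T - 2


Checking option (c) Y = sqrt(|T|):
  T = 0.232 -> Y = 0.481 ✓
  T = 2.049 -> Y = 1.432 ✓
  T = 0.454 -> Y = 0.674 ✓
All samples match this transformation.

(c) sqrt(|T|)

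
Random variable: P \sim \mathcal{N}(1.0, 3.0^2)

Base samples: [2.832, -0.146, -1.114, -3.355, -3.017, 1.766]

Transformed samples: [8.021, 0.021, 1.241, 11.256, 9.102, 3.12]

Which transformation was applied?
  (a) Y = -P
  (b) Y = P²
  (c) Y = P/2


Checking option (b) Y = P²:
  P = 2.832 -> Y = 8.021 ✓
  P = -0.146 -> Y = 0.021 ✓
  P = -1.114 -> Y = 1.241 ✓
All samples match this transformation.

(b) P²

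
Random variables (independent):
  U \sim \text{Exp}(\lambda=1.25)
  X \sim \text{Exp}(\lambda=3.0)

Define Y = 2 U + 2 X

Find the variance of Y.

For independent RVs: Var(aX + bY) = a²Var(X) + b²Var(Y)
Var(U) = 0.64
Var(X) = 0.11111111
Var(Y) = 2²*0.64 + 2²*0.11111111
= 4*0.64 + 4*0.11111111 = 3.0044444

3.0044444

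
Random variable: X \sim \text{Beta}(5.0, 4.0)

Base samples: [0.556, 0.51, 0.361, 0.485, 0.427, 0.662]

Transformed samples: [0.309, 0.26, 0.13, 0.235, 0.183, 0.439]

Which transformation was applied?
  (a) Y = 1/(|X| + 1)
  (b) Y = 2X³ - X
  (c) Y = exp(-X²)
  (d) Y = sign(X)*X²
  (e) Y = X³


Checking option (d) Y = sign(X)*X²:
  X = 0.556 -> Y = 0.309 ✓
  X = 0.51 -> Y = 0.26 ✓
  X = 0.361 -> Y = 0.13 ✓
All samples match this transformation.

(d) sign(X)*X²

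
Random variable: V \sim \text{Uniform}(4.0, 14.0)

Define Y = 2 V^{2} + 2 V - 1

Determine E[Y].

E[Y] = 2*E[V²] + 2*E[V] - 1
E[V] = 9
E[V²] = Var(V) + (E[V])² = 8.3333333 + 81 = 89.333333
E[Y] = 2*89.333333 + 2*9 - 1 = 195.66667

195.66667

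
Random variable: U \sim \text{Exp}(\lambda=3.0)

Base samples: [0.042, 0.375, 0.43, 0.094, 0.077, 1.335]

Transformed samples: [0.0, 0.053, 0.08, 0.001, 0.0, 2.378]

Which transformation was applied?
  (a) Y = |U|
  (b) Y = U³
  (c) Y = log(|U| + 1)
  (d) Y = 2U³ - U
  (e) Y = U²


Checking option (b) Y = U³:
  U = 0.042 -> Y = 0.0 ✓
  U = 0.375 -> Y = 0.053 ✓
  U = 0.43 -> Y = 0.08 ✓
All samples match this transformation.

(b) U³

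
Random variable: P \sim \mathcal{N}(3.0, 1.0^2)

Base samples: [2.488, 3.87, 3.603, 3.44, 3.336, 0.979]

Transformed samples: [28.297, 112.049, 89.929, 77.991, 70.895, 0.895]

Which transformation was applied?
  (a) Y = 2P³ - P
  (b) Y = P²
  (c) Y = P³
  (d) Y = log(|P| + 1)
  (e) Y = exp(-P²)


Checking option (a) Y = 2P³ - P:
  P = 2.488 -> Y = 28.297 ✓
  P = 3.87 -> Y = 112.049 ✓
  P = 3.603 -> Y = 89.929 ✓
All samples match this transformation.

(a) 2P³ - P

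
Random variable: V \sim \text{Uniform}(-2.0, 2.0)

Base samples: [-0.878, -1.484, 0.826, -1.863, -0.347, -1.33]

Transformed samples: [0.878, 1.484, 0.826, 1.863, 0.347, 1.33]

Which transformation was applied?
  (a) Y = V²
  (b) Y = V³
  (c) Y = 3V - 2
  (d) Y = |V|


Checking option (d) Y = |V|:
  V = -0.878 -> Y = 0.878 ✓
  V = -1.484 -> Y = 1.484 ✓
  V = 0.826 -> Y = 0.826 ✓
All samples match this transformation.

(d) |V|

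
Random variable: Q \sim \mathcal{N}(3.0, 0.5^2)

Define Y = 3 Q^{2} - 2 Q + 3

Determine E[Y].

E[Y] = 3*E[Q²] - 2*E[Q] + 3
E[Q] = 3
E[Q²] = Var(Q) + (E[Q])² = 0.25 + 9 = 9.25
E[Y] = 3*9.25 - 2*3 + 3 = 24.75

24.75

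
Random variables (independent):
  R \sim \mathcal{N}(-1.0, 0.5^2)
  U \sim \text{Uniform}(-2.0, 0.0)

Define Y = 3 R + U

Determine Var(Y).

For independent RVs: Var(aX + bY) = a²Var(X) + b²Var(Y)
Var(R) = 0.25
Var(U) = 0.33333333
Var(Y) = 3²*0.25 + 1²*0.33333333
= 9*0.25 + 1*0.33333333 = 2.5833333

2.5833333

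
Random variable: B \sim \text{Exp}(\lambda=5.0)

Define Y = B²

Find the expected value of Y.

Using E[X²] = Var(X) + (E[X])²:
E[B] = 0.2
Var(B) = 1/5.0^2 = 0.04
E[B²] = 0.04 + 0.2² = 0.04 + 0.04 = 0.08

0.08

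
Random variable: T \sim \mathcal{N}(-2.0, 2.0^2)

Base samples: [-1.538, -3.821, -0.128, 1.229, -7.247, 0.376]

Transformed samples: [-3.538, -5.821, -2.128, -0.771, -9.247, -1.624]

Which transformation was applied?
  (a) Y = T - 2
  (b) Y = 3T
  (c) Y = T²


Checking option (a) Y = T - 2:
  T = -1.538 -> Y = -3.538 ✓
  T = -3.821 -> Y = -5.821 ✓
  T = -0.128 -> Y = -2.128 ✓
All samples match this transformation.

(a) T - 2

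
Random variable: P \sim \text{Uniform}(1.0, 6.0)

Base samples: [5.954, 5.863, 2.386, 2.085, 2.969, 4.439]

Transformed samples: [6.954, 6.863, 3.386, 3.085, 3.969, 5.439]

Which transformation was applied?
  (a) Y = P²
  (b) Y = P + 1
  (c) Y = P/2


Checking option (b) Y = P + 1:
  P = 5.954 -> Y = 6.954 ✓
  P = 5.863 -> Y = 6.863 ✓
  P = 2.386 -> Y = 3.386 ✓
All samples match this transformation.

(b) P + 1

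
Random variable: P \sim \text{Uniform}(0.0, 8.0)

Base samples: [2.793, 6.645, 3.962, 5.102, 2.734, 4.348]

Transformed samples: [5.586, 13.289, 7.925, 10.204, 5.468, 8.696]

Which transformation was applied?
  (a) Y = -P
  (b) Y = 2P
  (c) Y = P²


Checking option (b) Y = 2P:
  P = 2.793 -> Y = 5.586 ✓
  P = 6.645 -> Y = 13.289 ✓
  P = 3.962 -> Y = 7.925 ✓
All samples match this transformation.

(b) 2P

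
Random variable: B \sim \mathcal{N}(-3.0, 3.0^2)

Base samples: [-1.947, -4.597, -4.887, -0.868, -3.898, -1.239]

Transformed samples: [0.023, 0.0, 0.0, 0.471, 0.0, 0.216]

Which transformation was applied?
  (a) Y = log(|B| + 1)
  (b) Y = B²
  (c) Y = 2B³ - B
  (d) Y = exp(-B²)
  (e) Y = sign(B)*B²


Checking option (d) Y = exp(-B²):
  B = -1.947 -> Y = 0.023 ✓
  B = -4.597 -> Y = 0.0 ✓
  B = -4.887 -> Y = 0.0 ✓
All samples match this transformation.

(d) exp(-B²)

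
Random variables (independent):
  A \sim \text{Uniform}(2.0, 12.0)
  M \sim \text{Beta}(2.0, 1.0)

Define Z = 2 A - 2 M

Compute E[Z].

E[Z] = 2*E[A] - 2*E[M]
E[A] = 7
E[M] = 0.66666667
E[Z] = 2*7 - 2*0.66666667 = 12.666667

12.666667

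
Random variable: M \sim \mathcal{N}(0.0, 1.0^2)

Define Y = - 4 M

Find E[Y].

For Y = -4M:
E[Y] = -4 * E[M]
E[M] = 0.0 = 0
E[Y] = -4 * 0 = 0

0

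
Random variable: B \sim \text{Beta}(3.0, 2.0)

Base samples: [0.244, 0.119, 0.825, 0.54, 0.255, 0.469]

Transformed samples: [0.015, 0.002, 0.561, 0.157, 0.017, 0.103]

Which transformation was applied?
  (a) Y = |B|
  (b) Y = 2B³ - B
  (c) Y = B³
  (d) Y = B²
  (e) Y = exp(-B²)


Checking option (c) Y = B³:
  B = 0.244 -> Y = 0.015 ✓
  B = 0.119 -> Y = 0.002 ✓
  B = 0.825 -> Y = 0.561 ✓
All samples match this transformation.

(c) B³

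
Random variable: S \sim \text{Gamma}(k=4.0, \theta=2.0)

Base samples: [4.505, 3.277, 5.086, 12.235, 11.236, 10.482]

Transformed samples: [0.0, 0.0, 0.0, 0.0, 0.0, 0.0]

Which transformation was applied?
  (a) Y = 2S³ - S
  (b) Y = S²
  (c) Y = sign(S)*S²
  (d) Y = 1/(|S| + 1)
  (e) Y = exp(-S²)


Checking option (e) Y = exp(-S²):
  S = 4.505 -> Y = 0.0 ✓
  S = 3.277 -> Y = 0.0 ✓
  S = 5.086 -> Y = 0.0 ✓
All samples match this transformation.

(e) exp(-S²)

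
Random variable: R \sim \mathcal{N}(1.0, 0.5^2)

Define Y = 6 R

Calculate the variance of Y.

For Y = aR + b: Var(Y) = a² * Var(R)
Var(R) = 0.5^2 = 0.25
Var(Y) = 6² * 0.25 = 36 * 0.25 = 9

9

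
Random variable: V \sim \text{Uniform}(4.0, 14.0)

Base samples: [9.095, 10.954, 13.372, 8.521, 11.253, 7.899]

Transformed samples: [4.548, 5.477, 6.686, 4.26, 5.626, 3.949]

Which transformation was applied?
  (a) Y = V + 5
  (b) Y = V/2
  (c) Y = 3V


Checking option (b) Y = V/2:
  V = 9.095 -> Y = 4.548 ✓
  V = 10.954 -> Y = 5.477 ✓
  V = 13.372 -> Y = 6.686 ✓
All samples match this transformation.

(b) V/2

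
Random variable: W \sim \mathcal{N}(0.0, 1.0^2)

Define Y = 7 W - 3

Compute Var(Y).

For Y = aW + b: Var(Y) = a² * Var(W)
Var(W) = 1.0^2 = 1
Var(Y) = 7² * 1 = 49 * 1 = 49

49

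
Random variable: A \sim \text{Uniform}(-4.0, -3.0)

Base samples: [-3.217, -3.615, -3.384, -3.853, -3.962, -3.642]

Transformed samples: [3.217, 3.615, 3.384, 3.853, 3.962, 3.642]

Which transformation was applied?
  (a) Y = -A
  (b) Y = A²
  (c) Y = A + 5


Checking option (a) Y = -A:
  A = -3.217 -> Y = 3.217 ✓
  A = -3.615 -> Y = 3.615 ✓
  A = -3.384 -> Y = 3.384 ✓
All samples match this transformation.

(a) -A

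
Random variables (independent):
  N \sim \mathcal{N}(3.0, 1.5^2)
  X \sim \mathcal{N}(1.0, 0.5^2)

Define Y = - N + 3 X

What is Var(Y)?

For independent RVs: Var(aX + bY) = a²Var(X) + b²Var(Y)
Var(N) = 2.25
Var(X) = 0.25
Var(Y) = (-1)²*2.25 + 3²*0.25
= 1*2.25 + 9*0.25 = 4.5

4.5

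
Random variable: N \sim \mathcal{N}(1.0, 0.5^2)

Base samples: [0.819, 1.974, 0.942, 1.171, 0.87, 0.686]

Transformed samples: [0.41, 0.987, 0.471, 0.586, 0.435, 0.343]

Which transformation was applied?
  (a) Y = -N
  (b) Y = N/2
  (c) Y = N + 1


Checking option (b) Y = N/2:
  N = 0.819 -> Y = 0.41 ✓
  N = 1.974 -> Y = 0.987 ✓
  N = 0.942 -> Y = 0.471 ✓
All samples match this transformation.

(b) N/2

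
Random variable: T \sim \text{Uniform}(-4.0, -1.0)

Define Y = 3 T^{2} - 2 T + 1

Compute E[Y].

E[Y] = 3*E[T²] - 2*E[T] + 1
E[T] = -2.5
E[T²] = Var(T) + (E[T])² = 0.75 + 6.25 = 7
E[Y] = 3*7 - 2*(-2.5) + 1 = 27

27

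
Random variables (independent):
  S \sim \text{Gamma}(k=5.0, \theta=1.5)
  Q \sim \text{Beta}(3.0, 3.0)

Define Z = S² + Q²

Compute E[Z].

E[Z] = E[S²] + E[Q²]
E[S²] = Var(S) + E[S]² = 11.25 + 56.25 = 67.5
E[Q²] = Var(Q) + E[Q]² = 0.035714286 + 0.25 = 0.28571429
E[Z] = 67.5 + 0.28571429 = 67.785714

67.785714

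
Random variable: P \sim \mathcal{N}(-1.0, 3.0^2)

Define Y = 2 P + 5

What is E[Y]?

For Y = 2P + 5:
E[Y] = 2 * E[P] + 5
E[P] = -1.0 = -1
E[Y] = 2 * (-1) + 5 = 3

3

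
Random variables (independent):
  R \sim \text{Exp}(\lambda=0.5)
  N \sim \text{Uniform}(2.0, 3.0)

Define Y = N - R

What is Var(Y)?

For independent RVs: Var(aX + bY) = a²Var(X) + b²Var(Y)
Var(R) = 4
Var(N) = 0.083333333
Var(Y) = (-1)²*4 + 1²*0.083333333
= 1*4 + 1*0.083333333 = 4.0833333

4.0833333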